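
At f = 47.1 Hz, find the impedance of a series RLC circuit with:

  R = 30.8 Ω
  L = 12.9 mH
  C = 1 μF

Step 1 — Angular frequency: ω = 2π·f = 2π·47.1 = 295.9 rad/s.
Step 2 — Component impedances:
  R: Z = R = 30.8 Ω
  L: Z = jωL = j·295.9·0.0129 = 0 + j3.818 Ω
  C: Z = 1/(jωC) = -j/(ω·C) = 0 - j3379 Ω
Step 3 — Series combination: Z_total = R + L + C = 30.8 - j3375 Ω = 3375∠-89.5° Ω.

Z = 30.8 - j3375 Ω = 3375∠-89.5° Ω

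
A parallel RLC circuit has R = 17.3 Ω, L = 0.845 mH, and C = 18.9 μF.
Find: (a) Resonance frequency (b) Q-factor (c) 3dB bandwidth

Step 1 — Resonance: ω₀ = 1/√(LC) = 1/√(0.000845·1.89e-05) = 7913 rad/s.
Step 2 — f₀ = ω₀/(2π) = 1259 Hz.
Step 3 — Parallel Q: Q = R/(ω₀L) = 17.3/(7913·0.000845) = 2.587.
Step 4 — Bandwidth: Δω = ω₀/Q = 3058 rad/s; BW = Δω/(2π) = 486.8 Hz.

(a) f₀ = 1259 Hz  (b) Q = 2.587  (c) BW = 486.8 Hz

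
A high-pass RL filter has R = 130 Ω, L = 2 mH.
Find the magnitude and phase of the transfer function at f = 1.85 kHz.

Step 1 — Angular frequency: ω = 2π·1850 = 1.162e+04 rad/s.
Step 2 — Transfer function: H(jω) = jωL/(R + jωL).
Step 3 — Numerator jωL = j·23.25; denominator R + jωL = 130 + j23.25.
Step 4 — H = 0.03099 + j0.1733.
Step 5 — Magnitude: |H| = 0.176 (-15.1 dB); phase: φ = 79.9°.

|H| = 0.176 (-15.1 dB), φ = 79.9°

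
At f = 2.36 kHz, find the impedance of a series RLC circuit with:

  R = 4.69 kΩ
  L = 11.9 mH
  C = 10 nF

Step 1 — Angular frequency: ω = 2π·f = 2π·2360 = 1.483e+04 rad/s.
Step 2 — Component impedances:
  R: Z = R = 4690 Ω
  L: Z = jωL = j·1.483e+04·0.0119 = 0 + j176.5 Ω
  C: Z = 1/(jωC) = -j/(ω·C) = 0 - j6744 Ω
Step 3 — Series combination: Z_total = R + L + C = 4690 - j6567 Ω = 8070∠-54.5° Ω.

Z = 4690 - j6567 Ω = 8070∠-54.5° Ω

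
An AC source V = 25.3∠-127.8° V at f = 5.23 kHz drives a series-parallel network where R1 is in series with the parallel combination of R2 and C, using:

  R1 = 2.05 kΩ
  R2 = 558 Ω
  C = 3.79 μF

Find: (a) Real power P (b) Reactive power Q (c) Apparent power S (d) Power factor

Step 1 — Angular frequency: ω = 2π·f = 2π·5230 = 3.286e+04 rad/s.
Step 2 — Component impedances:
  R1: Z = R = 2050 Ω
  R2: Z = R = 558 Ω
  C: Z = 1/(jωC) = -j/(ω·C) = 0 - j8.029 Ω
Step 3 — Parallel branch: R2 || C = 1/(1/R2 + 1/C) = 0.1155 - j8.028 Ω.
Step 4 — Series with R1: Z_total = R1 + (R2 || C) = 2050 - j8.028 Ω = 2050∠-0.2° Ω.
Step 5 — Source phasor: V = 25.3∠-127.8° V = -15.51 - j19.99 V.
Step 6 — Current: I = V / Z = -0.007525 - j0.009781 A = 0.01234∠-127.6° A.
Step 7 — Complex power: S = V·I* = 0.3122 - j0.001223 VA.
Step 8 — Real power: P = Re(S) = 0.3122 W.
Step 9 — Reactive power: Q = Im(S) = -0.001223 VAR.
Step 10 — Apparent power: |S| = 0.3122 VA.
Step 11 — Power factor: PF = P/|S| = 1 (leading).

(a) P = 0.3122 W  (b) Q = -0.001223 VAR  (c) S = 0.3122 VA  (d) PF = 1 (leading)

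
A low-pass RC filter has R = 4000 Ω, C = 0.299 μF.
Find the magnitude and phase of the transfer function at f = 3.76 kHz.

Step 1 — Angular frequency: ω = 2π·3760 = 2.362e+04 rad/s.
Step 2 — Transfer function: H(jω) = 1/(1 + jωRC).
Step 3 — Denominator: 1 + jωRC = 1 + j·2.362e+04·4000·2.99e-07 = 1 + j28.26.
Step 4 — H = 0.001251 - j0.03535.
Step 5 — Magnitude: |H| = 0.03537 (-29.0 dB); phase: φ = -88.0°.

|H| = 0.03537 (-29.0 dB), φ = -88.0°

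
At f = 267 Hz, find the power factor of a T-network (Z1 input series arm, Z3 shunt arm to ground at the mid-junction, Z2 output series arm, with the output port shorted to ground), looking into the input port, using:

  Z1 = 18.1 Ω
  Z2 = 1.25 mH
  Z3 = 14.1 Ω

Step 1 — Angular frequency: ω = 2π·f = 2π·267 = 1678 rad/s.
Step 2 — Component impedances:
  Z1: Z = R = 18.1 Ω
  Z2: Z = jωL = j·1678·0.00125 = 0 + j2.097 Ω
  Z3: Z = R = 14.1 Ω
Step 3 — With the output port shorted to ground, the output series arm Z2 runs from the junction to ground; the shunt arm Z3 also runs from the junction to ground. They appear in parallel: Z3 || Z2 = 0.3051 + j2.052 Ω.
Step 4 — Series with input arm Z1: Z_in = Z1 + (Z3 || Z2) = 18.41 + j2.052 Ω = 18.52∠6.4° Ω.
Step 5 — Power factor: PF = cos(φ) = Re(Z)/|Z| = 18.405/18.519 = 0.9938.
Step 6 — Type: Im(Z) = 2.052 ⇒ lagging (phase φ = 6.4°).

PF = 0.9938 (lagging, φ = 6.4°)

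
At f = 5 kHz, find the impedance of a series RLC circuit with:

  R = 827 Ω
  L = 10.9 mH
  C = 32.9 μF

Step 1 — Angular frequency: ω = 2π·f = 2π·5000 = 3.142e+04 rad/s.
Step 2 — Component impedances:
  R: Z = R = 827 Ω
  L: Z = jωL = j·3.142e+04·0.0109 = 0 + j342.4 Ω
  C: Z = 1/(jωC) = -j/(ω·C) = 0 - j0.9675 Ω
Step 3 — Series combination: Z_total = R + L + C = 827 + j341.5 Ω = 894.7∠22.4° Ω.

Z = 827 + j341.5 Ω = 894.7∠22.4° Ω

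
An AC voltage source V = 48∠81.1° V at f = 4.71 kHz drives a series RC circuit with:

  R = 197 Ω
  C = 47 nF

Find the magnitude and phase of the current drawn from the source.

Step 1 — Angular frequency: ω = 2π·f = 2π·4710 = 2.959e+04 rad/s.
Step 2 — Component impedances:
  R: Z = R = 197 Ω
  C: Z = 1/(jωC) = -j/(ω·C) = 0 - j719 Ω
Step 3 — Series combination: Z_total = R + C = 197 - j719 Ω = 745.5∠-74.7° Ω.
Step 4 — Source phasor: V = 48∠81.1° V = 7.426 + j47.42 V.
Step 5 — Ohm's law: I = V / Z_total = (7.426 + j47.42) / (197 - j719) = -0.05872 + j0.02642 A.
Step 6 — Convert to polar: |I| = 0.06439 A, ∠I = 155.8°.

I = 0.06439∠155.8° A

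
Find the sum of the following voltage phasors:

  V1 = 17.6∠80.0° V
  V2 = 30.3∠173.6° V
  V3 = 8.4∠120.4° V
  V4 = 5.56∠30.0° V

Step 1 — Convert each phasor to rectangular form:
  V1 = 17.6·(cos(80.0°) + j·sin(80.0°)) = 3.056 + j17.33 V
  V2 = 30.3·(cos(173.6°) + j·sin(173.6°)) = -30.11 + j3.378 V
  V3 = 8.4·(cos(120.4°) + j·sin(120.4°)) = -4.251 + j7.245 V
  V4 = 5.56·(cos(30.0°) + j·sin(30.0°)) = 4.815 + j2.78 V
Step 2 — Sum components: V_total = -26.49 + j30.74 V.
Step 3 — Convert to polar: |V_total| = 40.58 V, ∠V_total = 130.8°.

V_total = 40.58∠130.8° V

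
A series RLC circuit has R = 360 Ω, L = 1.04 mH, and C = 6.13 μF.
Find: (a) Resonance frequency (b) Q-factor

Step 1 — Resonance condition Im(Z)=0 gives ω₀ = 1/√(LC).
Step 2 — ω₀ = 1/√(0.00104·6.13e-06) = 1.252e+04 rad/s.
Step 3 — f₀ = ω₀/(2π) = 1993 Hz.
Step 4 — Series Q: Q = ω₀L/R = 1.252e+04·0.00104/360 = 0.03618.

(a) f₀ = 1993 Hz  (b) Q = 0.03618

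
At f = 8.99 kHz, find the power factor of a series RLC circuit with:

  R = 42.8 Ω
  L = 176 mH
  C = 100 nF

Step 1 — Angular frequency: ω = 2π·f = 2π·8990 = 5.649e+04 rad/s.
Step 2 — Component impedances:
  R: Z = R = 42.8 Ω
  L: Z = jωL = j·5.649e+04·0.176 = 0 + j9942 Ω
  C: Z = 1/(jωC) = -j/(ω·C) = 0 - j177 Ω
Step 3 — Series combination: Z_total = R + L + C = 42.8 + j9764 Ω = 9765∠89.7° Ω.
Step 4 — Power factor: PF = cos(φ) = Re(Z)/|Z| = 42.8/9765 = 0.004383.
Step 5 — Type: Im(Z) = 9764 ⇒ lagging (phase φ = 89.7°).

PF = 0.004383 (lagging, φ = 89.7°)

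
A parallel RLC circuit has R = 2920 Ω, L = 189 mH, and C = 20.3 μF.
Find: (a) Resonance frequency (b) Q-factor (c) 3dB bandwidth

Step 1 — Resonance: ω₀ = 1/√(LC) = 1/√(0.189·2.03e-05) = 510.5 rad/s.
Step 2 — f₀ = ω₀/(2π) = 81.25 Hz.
Step 3 — Parallel Q: Q = R/(ω₀L) = 2920/(510.5·0.189) = 30.26.
Step 4 — Bandwidth: Δω = ω₀/Q = 16.87 rad/s; BW = Δω/(2π) = 2.685 Hz.

(a) f₀ = 81.25 Hz  (b) Q = 30.26  (c) BW = 2.685 Hz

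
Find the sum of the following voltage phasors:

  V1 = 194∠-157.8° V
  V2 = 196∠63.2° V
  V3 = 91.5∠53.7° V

Step 1 — Convert each phasor to rectangular form:
  V1 = 194·(cos(-157.8°) + j·sin(-157.8°)) = -179.6 - j73.3 V
  V2 = 196·(cos(63.2°) + j·sin(63.2°)) = 88.37 + j174.9 V
  V3 = 91.5·(cos(53.7°) + j·sin(53.7°)) = 54.17 + j73.74 V
Step 2 — Sum components: V_total = -37.08 + j175.4 V.
Step 3 — Convert to polar: |V_total| = 179.3 V, ∠V_total = 101.9°.

V_total = 179.3∠101.9° V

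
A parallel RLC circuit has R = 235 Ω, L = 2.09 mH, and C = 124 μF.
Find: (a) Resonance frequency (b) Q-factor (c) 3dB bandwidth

Step 1 — Resonance: ω₀ = 1/√(LC) = 1/√(0.00209·0.000124) = 1964 rad/s.
Step 2 — f₀ = ω₀/(2π) = 312.6 Hz.
Step 3 — Parallel Q: Q = R/(ω₀L) = 235/(1964·0.00209) = 57.24.
Step 4 — Bandwidth: Δω = ω₀/Q = 34.32 rad/s; BW = Δω/(2π) = 5.462 Hz.

(a) f₀ = 312.6 Hz  (b) Q = 57.24  (c) BW = 5.462 Hz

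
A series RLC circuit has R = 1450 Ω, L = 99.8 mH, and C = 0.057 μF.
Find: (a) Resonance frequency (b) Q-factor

Step 1 — Resonance condition Im(Z)=0 gives ω₀ = 1/√(LC).
Step 2 — ω₀ = 1/√(0.0998·5.7e-08) = 1.326e+04 rad/s.
Step 3 — f₀ = ω₀/(2π) = 2110 Hz.
Step 4 — Series Q: Q = ω₀L/R = 1.326e+04·0.0998/1450 = 0.9126.

(a) f₀ = 2110 Hz  (b) Q = 0.9126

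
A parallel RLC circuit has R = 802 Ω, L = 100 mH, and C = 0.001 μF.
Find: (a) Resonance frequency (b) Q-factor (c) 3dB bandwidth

Step 1 — Resonance: ω₀ = 1/√(LC) = 1/√(0.1·1e-09) = 1e+05 rad/s.
Step 2 — f₀ = ω₀/(2π) = 1.592e+04 Hz.
Step 3 — Parallel Q: Q = R/(ω₀L) = 802/(1e+05·0.1) = 0.0802.
Step 4 — Bandwidth: Δω = ω₀/Q = 1.247e+06 rad/s; BW = Δω/(2π) = 1.984e+05 Hz.

(a) f₀ = 1.592e+04 Hz  (b) Q = 0.0802  (c) BW = 1.984e+05 Hz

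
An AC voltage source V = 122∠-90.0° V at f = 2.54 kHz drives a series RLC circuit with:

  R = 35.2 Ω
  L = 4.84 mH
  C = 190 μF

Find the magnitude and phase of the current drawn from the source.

Step 1 — Angular frequency: ω = 2π·f = 2π·2540 = 1.596e+04 rad/s.
Step 2 — Component impedances:
  R: Z = R = 35.2 Ω
  L: Z = jωL = j·1.596e+04·0.00484 = 0 + j77.24 Ω
  C: Z = 1/(jωC) = -j/(ω·C) = 0 - j0.3298 Ω
Step 3 — Series combination: Z_total = R + L + C = 35.2 + j76.91 Ω = 84.59∠65.4° Ω.
Step 4 — Source phasor: V = 122∠-90.0° V = 0 - j122 V.
Step 5 — Ohm's law: I = V / Z_total = (0 - j122) / (35.2 + j76.91) = -1.312 - j0.6002 A.
Step 6 — Convert to polar: |I| = 1.442 A, ∠I = -155.4°.

I = 1.442∠-155.4° A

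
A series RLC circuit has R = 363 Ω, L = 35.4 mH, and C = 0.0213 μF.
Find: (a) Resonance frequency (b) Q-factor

Step 1 — Resonance condition Im(Z)=0 gives ω₀ = 1/√(LC).
Step 2 — ω₀ = 1/√(0.0354·2.13e-08) = 3.642e+04 rad/s.
Step 3 — f₀ = ω₀/(2π) = 5796 Hz.
Step 4 — Series Q: Q = ω₀L/R = 3.642e+04·0.0354/363 = 3.551.

(a) f₀ = 5796 Hz  (b) Q = 3.551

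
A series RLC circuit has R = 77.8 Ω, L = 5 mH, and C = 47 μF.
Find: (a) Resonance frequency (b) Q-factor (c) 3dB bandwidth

Step 1 — Resonance: ω₀ = 1/√(LC) = 1/√(0.005·4.7e-05) = 2063 rad/s.
Step 2 — f₀ = ω₀/(2π) = 328.3 Hz.
Step 3 — Series Q: Q = ω₀L/R = 2063·0.005/77.8 = 0.1326.
Step 4 — Bandwidth: Δω = ω₀/Q = 1.556e+04 rad/s; BW = Δω/(2π) = 2476 Hz.

(a) f₀ = 328.3 Hz  (b) Q = 0.1326  (c) BW = 2476 Hz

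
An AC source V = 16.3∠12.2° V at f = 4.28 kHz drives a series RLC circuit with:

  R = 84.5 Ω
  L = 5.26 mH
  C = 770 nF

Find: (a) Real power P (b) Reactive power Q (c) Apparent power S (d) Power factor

Step 1 — Angular frequency: ω = 2π·f = 2π·4280 = 2.689e+04 rad/s.
Step 2 — Component impedances:
  R: Z = R = 84.5 Ω
  L: Z = jωL = j·2.689e+04·0.00526 = 0 + j141.5 Ω
  C: Z = 1/(jωC) = -j/(ω·C) = 0 - j48.29 Ω
Step 3 — Series combination: Z_total = R + L + C = 84.5 + j93.16 Ω = 125.8∠47.8° Ω.
Step 4 — Source phasor: V = 16.3∠12.2° V = 15.93 + j3.445 V.
Step 5 — Current: I = V / Z = 0.1054 - j0.07542 A = 0.1296∠-35.6° A.
Step 6 — Complex power: S = V·I* = 1.419 + j1.565 VA.
Step 7 — Real power: P = Re(S) = 1.419 W.
Step 8 — Reactive power: Q = Im(S) = 1.565 VAR.
Step 9 — Apparent power: |S| = 2.112 VA.
Step 10 — Power factor: PF = P/|S| = 0.6718 (lagging).

(a) P = 1.419 W  (b) Q = 1.565 VAR  (c) S = 2.112 VA  (d) PF = 0.6718 (lagging)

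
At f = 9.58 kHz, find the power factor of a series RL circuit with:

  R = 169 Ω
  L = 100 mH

Step 1 — Angular frequency: ω = 2π·f = 2π·9580 = 6.019e+04 rad/s.
Step 2 — Component impedances:
  R: Z = R = 169 Ω
  L: Z = jωL = j·6.019e+04·0.1 = 0 + j6019 Ω
Step 3 — Series combination: Z_total = R + L = 169 + j6019 Ω = 6022∠88.4° Ω.
Step 4 — Power factor: PF = cos(φ) = Re(Z)/|Z| = 169/6021.7 = 0.02807.
Step 5 — Type: Im(Z) = 6019 ⇒ lagging (phase φ = 88.4°).

PF = 0.02807 (lagging, φ = 88.4°)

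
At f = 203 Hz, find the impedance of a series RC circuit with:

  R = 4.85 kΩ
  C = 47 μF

Step 1 — Angular frequency: ω = 2π·f = 2π·203 = 1275 rad/s.
Step 2 — Component impedances:
  R: Z = R = 4850 Ω
  C: Z = 1/(jωC) = -j/(ω·C) = 0 - j16.68 Ω
Step 3 — Series combination: Z_total = R + C = 4850 - j16.68 Ω = 4850∠-0.2° Ω.

Z = 4850 - j16.68 Ω = 4850∠-0.2° Ω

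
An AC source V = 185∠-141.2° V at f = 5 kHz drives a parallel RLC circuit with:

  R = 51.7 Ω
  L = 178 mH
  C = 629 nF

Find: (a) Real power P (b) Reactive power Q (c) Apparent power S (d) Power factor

Step 1 — Angular frequency: ω = 2π·f = 2π·5000 = 3.142e+04 rad/s.
Step 2 — Component impedances:
  R: Z = R = 51.7 Ω
  L: Z = jωL = j·3.142e+04·0.178 = 0 + j5592 Ω
  C: Z = 1/(jωC) = -j/(ω·C) = 0 - j50.61 Ω
Step 3 — Parallel combination: 1/Z_total = 1/R + 1/L + 1/C; Z_total = 25.53 - j25.85 Ω = 36.33∠-45.4° Ω.
Step 4 — Source phasor: V = 185∠-141.2° V = -144.2 - j115.9 V.
Step 5 — Current: I = V / Z = -0.5188 - j5.065 A = 5.092∠-95.8° A.
Step 6 — Complex power: S = V·I* = 662 - j670.2 VA.
Step 7 — Real power: P = Re(S) = 662 W.
Step 8 — Reactive power: Q = Im(S) = -670.2 VAR.
Step 9 — Apparent power: |S| = 942 VA.
Step 10 — Power factor: PF = P/|S| = 0.7027 (leading).

(a) P = 662 W  (b) Q = -670.2 VAR  (c) S = 942 VA  (d) PF = 0.7027 (leading)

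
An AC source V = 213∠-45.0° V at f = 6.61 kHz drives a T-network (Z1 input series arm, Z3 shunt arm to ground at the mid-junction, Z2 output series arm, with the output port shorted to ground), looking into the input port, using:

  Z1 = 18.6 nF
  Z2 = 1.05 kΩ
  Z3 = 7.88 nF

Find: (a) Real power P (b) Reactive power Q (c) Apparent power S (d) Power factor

Step 1 — Angular frequency: ω = 2π·f = 2π·6610 = 4.153e+04 rad/s.
Step 2 — Component impedances:
  Z1: Z = 1/(jωC) = -j/(ω·C) = 0 - j1295 Ω
  Z2: Z = R = 1050 Ω
  Z3: Z = 1/(jωC) = -j/(ω·C) = 0 - j3056 Ω
Step 3 — With the output port shorted to ground, the output series arm Z2 runs from the junction to ground; the shunt arm Z3 also runs from the junction to ground. They appear in parallel: Z3 || Z2 = 939.1 - j322.7 Ω.
Step 4 — Series with input arm Z1: Z_in = Z1 + (Z3 || Z2) = 939.1 - j1617 Ω = 1870∠-59.9° Ω.
Step 5 — Source phasor: V = 213∠-45.0° V = 150.6 - j150.6 V.
Step 6 — Current: I = V / Z = 0.1101 + j0.0292 A = 0.1139∠14.9° A.
Step 7 — Complex power: S = V·I* = 12.18 - j20.98 VA.
Step 8 — Real power: P = Re(S) = 12.18 W.
Step 9 — Reactive power: Q = Im(S) = -20.98 VAR.
Step 10 — Apparent power: |S| = 24.26 VA.
Step 11 — Power factor: PF = P/|S| = 0.5022 (leading).

(a) P = 12.18 W  (b) Q = -20.98 VAR  (c) S = 24.26 VA  (d) PF = 0.5022 (leading)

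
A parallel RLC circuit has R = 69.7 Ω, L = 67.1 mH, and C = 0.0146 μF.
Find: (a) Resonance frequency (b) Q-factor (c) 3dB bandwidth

Step 1 — Resonance: ω₀ = 1/√(LC) = 1/√(0.0671·1.46e-08) = 3.195e+04 rad/s.
Step 2 — f₀ = ω₀/(2π) = 5085 Hz.
Step 3 — Parallel Q: Q = R/(ω₀L) = 69.7/(3.195e+04·0.0671) = 0.03251.
Step 4 — Bandwidth: Δω = ω₀/Q = 9.827e+05 rad/s; BW = Δω/(2π) = 1.564e+05 Hz.

(a) f₀ = 5085 Hz  (b) Q = 0.03251  (c) BW = 1.564e+05 Hz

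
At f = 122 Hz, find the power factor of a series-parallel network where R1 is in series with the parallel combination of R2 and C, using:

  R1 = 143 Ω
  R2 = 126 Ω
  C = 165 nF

Step 1 — Angular frequency: ω = 2π·f = 2π·122 = 766.5 rad/s.
Step 2 — Component impedances:
  R1: Z = R = 143 Ω
  R2: Z = R = 126 Ω
  C: Z = 1/(jωC) = -j/(ω·C) = 0 - j7906 Ω
Step 3 — Parallel branch: R2 || C = 1/(1/R2 + 1/C) = 126 - j2.007 Ω.
Step 4 — Series with R1: Z_total = R1 + (R2 || C) = 269 - j2.007 Ω = 269∠-0.4° Ω.
Step 5 — Power factor: PF = cos(φ) = Re(Z)/|Z| = 269/269 = 1.
Step 6 — Type: Im(Z) = -2.007 ⇒ leading (phase φ = -0.4°).

PF = 1 (leading, φ = -0.4°)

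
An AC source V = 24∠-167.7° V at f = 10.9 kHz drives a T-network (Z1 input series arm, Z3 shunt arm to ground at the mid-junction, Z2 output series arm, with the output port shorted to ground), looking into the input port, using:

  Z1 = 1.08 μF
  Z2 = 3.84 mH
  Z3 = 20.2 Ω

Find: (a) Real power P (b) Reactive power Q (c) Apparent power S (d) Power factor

Step 1 — Angular frequency: ω = 2π·f = 2π·1.09e+04 = 6.849e+04 rad/s.
Step 2 — Component impedances:
  Z1: Z = 1/(jωC) = -j/(ω·C) = 0 - j13.52 Ω
  Z2: Z = jωL = j·6.849e+04·0.00384 = 0 + j263 Ω
  Z3: Z = R = 20.2 Ω
Step 3 — With the output port shorted to ground, the output series arm Z2 runs from the junction to ground; the shunt arm Z3 also runs from the junction to ground. They appear in parallel: Z3 || Z2 = 20.08 + j1.542 Ω.
Step 4 — Series with input arm Z1: Z_in = Z1 + (Z3 || Z2) = 20.08 - j11.98 Ω = 23.38∠-30.8° Ω.
Step 5 — Source phasor: V = 24∠-167.7° V = -23.45 - j5.113 V.
Step 6 — Current: I = V / Z = -0.7493 - j0.7015 A = 1.026∠-136.9° A.
Step 7 — Complex power: S = V·I* = 21.16 - j12.62 VA.
Step 8 — Real power: P = Re(S) = 21.16 W.
Step 9 — Reactive power: Q = Im(S) = -12.62 VAR.
Step 10 — Apparent power: |S| = 24.63 VA.
Step 11 — Power factor: PF = P/|S| = 0.8588 (leading).

(a) P = 21.16 W  (b) Q = -12.62 VAR  (c) S = 24.63 VA  (d) PF = 0.8588 (leading)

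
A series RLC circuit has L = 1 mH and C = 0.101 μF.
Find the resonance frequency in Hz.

Step 1 — Resonance condition Im(Z)=0 gives ω₀ = 1/√(LC).
Step 2 — ω₀ = 1/√(0.001·1.01e-07) = 9.95e+04 rad/s.
Step 3 — f₀ = ω₀/(2π) = 1.584e+04 Hz.

f₀ = 1.584e+04 Hz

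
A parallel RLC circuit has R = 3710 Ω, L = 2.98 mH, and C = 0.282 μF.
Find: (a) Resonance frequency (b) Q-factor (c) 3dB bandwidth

Step 1 — Resonance: ω₀ = 1/√(LC) = 1/√(0.00298·2.82e-07) = 3.45e+04 rad/s.
Step 2 — f₀ = ω₀/(2π) = 5490 Hz.
Step 3 — Parallel Q: Q = R/(ω₀L) = 3710/(3.45e+04·0.00298) = 36.09.
Step 4 — Bandwidth: Δω = ω₀/Q = 955.8 rad/s; BW = Δω/(2π) = 152.1 Hz.

(a) f₀ = 5490 Hz  (b) Q = 36.09  (c) BW = 152.1 Hz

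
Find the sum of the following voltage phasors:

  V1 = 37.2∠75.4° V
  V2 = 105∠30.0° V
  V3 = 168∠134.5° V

Step 1 — Convert each phasor to rectangular form:
  V1 = 37.2·(cos(75.4°) + j·sin(75.4°)) = 9.377 + j36 V
  V2 = 105·(cos(30.0°) + j·sin(30.0°)) = 90.93 + j52.5 V
  V3 = 168·(cos(134.5°) + j·sin(134.5°)) = -117.8 + j119.8 V
Step 2 — Sum components: V_total = -17.44 + j208.3 V.
Step 3 — Convert to polar: |V_total| = 209.1 V, ∠V_total = 94.8°.

V_total = 209.1∠94.8° V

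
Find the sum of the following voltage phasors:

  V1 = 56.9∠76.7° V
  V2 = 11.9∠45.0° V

Step 1 — Convert each phasor to rectangular form:
  V1 = 56.9·(cos(76.7°) + j·sin(76.7°)) = 13.09 + j55.37 V
  V2 = 11.9·(cos(45.0°) + j·sin(45.0°)) = 8.415 + j8.415 V
Step 2 — Sum components: V_total = 21.5 + j63.79 V.
Step 3 — Convert to polar: |V_total| = 67.32 V, ∠V_total = 71.4°.

V_total = 67.32∠71.4° V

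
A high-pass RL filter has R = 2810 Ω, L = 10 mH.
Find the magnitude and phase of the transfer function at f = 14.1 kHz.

Step 1 — Angular frequency: ω = 2π·1.41e+04 = 8.859e+04 rad/s.
Step 2 — Transfer function: H(jω) = jωL/(R + jωL).
Step 3 — Numerator jωL = j·885.9; denominator R + jωL = 2810 + j885.9.
Step 4 — H = 0.09041 + j0.2868.
Step 5 — Magnitude: |H| = 0.3007 (-10.4 dB); phase: φ = 72.5°.

|H| = 0.3007 (-10.4 dB), φ = 72.5°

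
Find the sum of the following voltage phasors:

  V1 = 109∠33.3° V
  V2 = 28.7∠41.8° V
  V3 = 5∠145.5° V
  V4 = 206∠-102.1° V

Step 1 — Convert each phasor to rectangular form:
  V1 = 109·(cos(33.3°) + j·sin(33.3°)) = 91.1 + j59.84 V
  V2 = 28.7·(cos(41.8°) + j·sin(41.8°)) = 21.4 + j19.13 V
  V3 = 5·(cos(145.5°) + j·sin(145.5°)) = -4.121 + j2.832 V
  V4 = 206·(cos(-102.1°) + j·sin(-102.1°)) = -43.18 - j201.4 V
Step 2 — Sum components: V_total = 65.2 - j119.6 V.
Step 3 — Convert to polar: |V_total| = 136.2 V, ∠V_total = -61.4°.

V_total = 136.2∠-61.4° V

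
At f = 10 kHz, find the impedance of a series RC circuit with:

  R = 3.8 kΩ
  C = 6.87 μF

Step 1 — Angular frequency: ω = 2π·f = 2π·1e+04 = 6.283e+04 rad/s.
Step 2 — Component impedances:
  R: Z = R = 3800 Ω
  C: Z = 1/(jωC) = -j/(ω·C) = 0 - j2.317 Ω
Step 3 — Series combination: Z_total = R + C = 3800 - j2.317 Ω = 3800∠-0.0° Ω.

Z = 3800 - j2.317 Ω = 3800∠-0.0° Ω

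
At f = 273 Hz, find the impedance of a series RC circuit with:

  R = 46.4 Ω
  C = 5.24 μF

Step 1 — Angular frequency: ω = 2π·f = 2π·273 = 1715 rad/s.
Step 2 — Component impedances:
  R: Z = R = 46.4 Ω
  C: Z = 1/(jωC) = -j/(ω·C) = 0 - j111.3 Ω
Step 3 — Series combination: Z_total = R + C = 46.4 - j111.3 Ω = 120.5∠-67.4° Ω.

Z = 46.4 - j111.3 Ω = 120.5∠-67.4° Ω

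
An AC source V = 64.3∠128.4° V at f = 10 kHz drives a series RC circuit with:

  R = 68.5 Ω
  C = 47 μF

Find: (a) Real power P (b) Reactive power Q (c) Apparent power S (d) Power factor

Step 1 — Angular frequency: ω = 2π·f = 2π·1e+04 = 6.283e+04 rad/s.
Step 2 — Component impedances:
  R: Z = R = 68.5 Ω
  C: Z = 1/(jωC) = -j/(ω·C) = 0 - j0.3386 Ω
Step 3 — Series combination: Z_total = R + C = 68.5 - j0.3386 Ω = 68.5∠-0.3° Ω.
Step 4 — Source phasor: V = 64.3∠128.4° V = -39.94 + j50.39 V.
Step 5 — Current: I = V / Z = -0.5867 + j0.7327 A = 0.9387∠128.7° A.
Step 6 — Complex power: S = V·I* = 60.36 - j0.2984 VA.
Step 7 — Real power: P = Re(S) = 60.36 W.
Step 8 — Reactive power: Q = Im(S) = -0.2984 VAR.
Step 9 — Apparent power: |S| = 60.36 VA.
Step 10 — Power factor: PF = P/|S| = 1 (leading).

(a) P = 60.36 W  (b) Q = -0.2984 VAR  (c) S = 60.36 VA  (d) PF = 1 (leading)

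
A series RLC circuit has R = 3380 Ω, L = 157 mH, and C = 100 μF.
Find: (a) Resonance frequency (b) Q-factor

Step 1 — Resonance condition Im(Z)=0 gives ω₀ = 1/√(LC).
Step 2 — ω₀ = 1/√(0.157·0.0001) = 252.4 rad/s.
Step 3 — f₀ = ω₀/(2π) = 40.17 Hz.
Step 4 — Series Q: Q = ω₀L/R = 252.4·0.157/3380 = 0.01172.

(a) f₀ = 40.17 Hz  (b) Q = 0.01172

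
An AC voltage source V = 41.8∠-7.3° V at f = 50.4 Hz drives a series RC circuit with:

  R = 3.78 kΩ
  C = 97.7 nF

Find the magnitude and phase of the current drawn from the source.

Step 1 — Angular frequency: ω = 2π·f = 2π·50.4 = 316.7 rad/s.
Step 2 — Component impedances:
  R: Z = R = 3780 Ω
  C: Z = 1/(jωC) = -j/(ω·C) = 0 - j3.232e+04 Ω
Step 3 — Series combination: Z_total = R + C = 3780 - j3.232e+04 Ω = 3.254e+04∠-83.3° Ω.
Step 4 — Source phasor: V = 41.8∠-7.3° V = 41.46 - j5.311 V.
Step 5 — Ohm's law: I = V / Z_total = (41.46 - j5.311) / (3780 - j3.232e+04) = 0.0003101 + j0.001246 A.
Step 6 — Convert to polar: |I| = 0.001284 A, ∠I = 76.0°.

I = 0.001284∠76.0° A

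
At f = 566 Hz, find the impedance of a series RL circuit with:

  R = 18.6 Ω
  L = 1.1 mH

Step 1 — Angular frequency: ω = 2π·f = 2π·566 = 3556 rad/s.
Step 2 — Component impedances:
  R: Z = R = 18.6 Ω
  L: Z = jωL = j·3556·0.0011 = 0 + j3.912 Ω
Step 3 — Series combination: Z_total = R + L = 18.6 + j3.912 Ω = 19.01∠11.9° Ω.

Z = 18.6 + j3.912 Ω = 19.01∠11.9° Ω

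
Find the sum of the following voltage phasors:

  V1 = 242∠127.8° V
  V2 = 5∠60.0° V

Step 1 — Convert each phasor to rectangular form:
  V1 = 242·(cos(127.8°) + j·sin(127.8°)) = -148.3 + j191.2 V
  V2 = 5·(cos(60.0°) + j·sin(60.0°)) = 2.5 + j4.33 V
Step 2 — Sum components: V_total = -145.8 + j195.5 V.
Step 3 — Convert to polar: |V_total| = 243.9 V, ∠V_total = 126.7°.

V_total = 243.9∠126.7° V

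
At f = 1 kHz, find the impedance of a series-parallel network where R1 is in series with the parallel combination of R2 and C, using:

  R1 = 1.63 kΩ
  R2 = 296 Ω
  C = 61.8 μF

Step 1 — Angular frequency: ω = 2π·f = 2π·1000 = 6283 rad/s.
Step 2 — Component impedances:
  R1: Z = R = 1630 Ω
  R2: Z = R = 296 Ω
  C: Z = 1/(jωC) = -j/(ω·C) = 0 - j2.575 Ω
Step 3 — Parallel branch: R2 || C = 1/(1/R2 + 1/C) = 0.0224 - j2.575 Ω.
Step 4 — Series with R1: Z_total = R1 + (R2 || C) = 1630 - j2.575 Ω = 1630∠-0.1° Ω.

Z = 1630 - j2.575 Ω = 1630∠-0.1° Ω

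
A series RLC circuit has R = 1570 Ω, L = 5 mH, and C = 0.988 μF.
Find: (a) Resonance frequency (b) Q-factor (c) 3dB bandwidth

Step 1 — Resonance: ω₀ = 1/√(LC) = 1/√(0.005·9.88e-07) = 1.423e+04 rad/s.
Step 2 — f₀ = ω₀/(2π) = 2264 Hz.
Step 3 — Series Q: Q = ω₀L/R = 1.423e+04·0.005/1570 = 0.04531.
Step 4 — Bandwidth: Δω = ω₀/Q = 3.14e+05 rad/s; BW = Δω/(2π) = 4.997e+04 Hz.

(a) f₀ = 2264 Hz  (b) Q = 0.04531  (c) BW = 4.997e+04 Hz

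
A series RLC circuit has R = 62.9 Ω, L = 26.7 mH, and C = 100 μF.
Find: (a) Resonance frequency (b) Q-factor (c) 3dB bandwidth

Step 1 — Resonance: ω₀ = 1/√(LC) = 1/√(0.0267·0.0001) = 612 rad/s.
Step 2 — f₀ = ω₀/(2π) = 97.4 Hz.
Step 3 — Series Q: Q = ω₀L/R = 612·0.0267/62.9 = 0.2598.
Step 4 — Bandwidth: Δω = ω₀/Q = 2356 rad/s; BW = Δω/(2π) = 374.9 Hz.

(a) f₀ = 97.4 Hz  (b) Q = 0.2598  (c) BW = 374.9 Hz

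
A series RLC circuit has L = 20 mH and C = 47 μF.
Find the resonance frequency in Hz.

Step 1 — Resonance condition Im(Z)=0 gives ω₀ = 1/√(LC).
Step 2 — ω₀ = 1/√(0.02·4.7e-05) = 1031 rad/s.
Step 3 — f₀ = ω₀/(2π) = 164.2 Hz.

f₀ = 164.2 Hz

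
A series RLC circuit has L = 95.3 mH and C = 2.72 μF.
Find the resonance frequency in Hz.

Step 1 — Resonance condition Im(Z)=0 gives ω₀ = 1/√(LC).
Step 2 — ω₀ = 1/√(0.0953·2.72e-06) = 1964 rad/s.
Step 3 — f₀ = ω₀/(2π) = 312.6 Hz.

f₀ = 312.6 Hz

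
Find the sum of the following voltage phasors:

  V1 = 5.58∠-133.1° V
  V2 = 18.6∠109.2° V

Step 1 — Convert each phasor to rectangular form:
  V1 = 5.58·(cos(-133.1°) + j·sin(-133.1°)) = -3.813 - j4.074 V
  V2 = 18.6·(cos(109.2°) + j·sin(109.2°)) = -6.117 + j17.57 V
Step 2 — Sum components: V_total = -9.93 + j13.49 V.
Step 3 — Convert to polar: |V_total| = 16.75 V, ∠V_total = 126.4°.

V_total = 16.75∠126.4° V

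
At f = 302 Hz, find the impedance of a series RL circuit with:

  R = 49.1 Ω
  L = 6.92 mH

Step 1 — Angular frequency: ω = 2π·f = 2π·302 = 1898 rad/s.
Step 2 — Component impedances:
  R: Z = R = 49.1 Ω
  L: Z = jωL = j·1898·0.00692 = 0 + j13.13 Ω
Step 3 — Series combination: Z_total = R + L = 49.1 + j13.13 Ω = 50.83∠15.0° Ω.

Z = 49.1 + j13.13 Ω = 50.83∠15.0° Ω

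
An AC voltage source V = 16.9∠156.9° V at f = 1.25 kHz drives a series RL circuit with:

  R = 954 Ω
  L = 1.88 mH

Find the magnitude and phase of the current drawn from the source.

Step 1 — Angular frequency: ω = 2π·f = 2π·1250 = 7854 rad/s.
Step 2 — Component impedances:
  R: Z = R = 954 Ω
  L: Z = jωL = j·7854·0.00188 = 0 + j14.77 Ω
Step 3 — Series combination: Z_total = R + L = 954 + j14.77 Ω = 954.1∠0.9° Ω.
Step 4 — Source phasor: V = 16.9∠156.9° V = -15.54 + j6.63 V.
Step 5 — Ohm's law: I = V / Z_total = (-15.54 + j6.63) / (954 + j14.77) = -0.01618 + j0.007201 A.
Step 6 — Convert to polar: |I| = 0.01771 A, ∠I = 156.0°.

I = 0.01771∠156.0° A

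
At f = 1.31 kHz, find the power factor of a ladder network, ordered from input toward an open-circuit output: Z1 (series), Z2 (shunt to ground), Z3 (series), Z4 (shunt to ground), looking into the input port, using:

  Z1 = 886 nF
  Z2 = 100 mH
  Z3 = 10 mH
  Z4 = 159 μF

Step 1 — Angular frequency: ω = 2π·f = 2π·1310 = 8231 rad/s.
Step 2 — Component impedances:
  Z1: Z = 1/(jωC) = -j/(ω·C) = 0 - j137.1 Ω
  Z2: Z = jωL = j·8231·0.1 = 0 + j823.1 Ω
  Z3: Z = jωL = j·8231·0.01 = 0 + j82.31 Ω
  Z4: Z = 1/(jωC) = -j/(ω·C) = 0 - j0.7641 Ω
Step 3 — Ladder network (open output): work backward from the far end, alternating series and parallel combinations. Z_in = 0 - j62.93 Ω = 62.93∠-90.0° Ω.
Step 4 — Power factor: PF = cos(φ) = Re(Z)/|Z| = 0/62.93 = 0.
Step 5 — Type: Im(Z) = -62.93 ⇒ leading (phase φ = -90.0°).

PF = 0 (leading, φ = -90.0°)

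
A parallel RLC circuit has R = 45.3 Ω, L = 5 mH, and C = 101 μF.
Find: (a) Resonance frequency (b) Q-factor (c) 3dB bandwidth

Step 1 — Resonance: ω₀ = 1/√(LC) = 1/√(0.005·0.000101) = 1407 rad/s.
Step 2 — f₀ = ω₀/(2π) = 224 Hz.
Step 3 — Parallel Q: Q = R/(ω₀L) = 45.3/(1407·0.005) = 6.438.
Step 4 — Bandwidth: Δω = ω₀/Q = 218.6 rad/s; BW = Δω/(2π) = 34.79 Hz.

(a) f₀ = 224 Hz  (b) Q = 6.438  (c) BW = 34.79 Hz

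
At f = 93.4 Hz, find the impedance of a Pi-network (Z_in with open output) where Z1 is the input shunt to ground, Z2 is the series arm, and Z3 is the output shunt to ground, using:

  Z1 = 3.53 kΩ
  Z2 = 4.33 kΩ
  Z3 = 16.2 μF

Step 1 — Angular frequency: ω = 2π·f = 2π·93.4 = 586.8 rad/s.
Step 2 — Component impedances:
  Z1: Z = R = 3530 Ω
  Z2: Z = R = 4330 Ω
  Z3: Z = 1/(jωC) = -j/(ω·C) = 0 - j105.2 Ω
Step 3 — With open output, the series arm Z2 and the output shunt Z3 appear in series to ground: Z2 + Z3 = 4330 - j105.2 Ω.
Step 4 — Parallel with input shunt Z1: Z_in = Z1 || (Z2 + Z3) = 1945 - j21.21 Ω = 1945∠-0.6° Ω.

Z = 1945 - j21.21 Ω = 1945∠-0.6° Ω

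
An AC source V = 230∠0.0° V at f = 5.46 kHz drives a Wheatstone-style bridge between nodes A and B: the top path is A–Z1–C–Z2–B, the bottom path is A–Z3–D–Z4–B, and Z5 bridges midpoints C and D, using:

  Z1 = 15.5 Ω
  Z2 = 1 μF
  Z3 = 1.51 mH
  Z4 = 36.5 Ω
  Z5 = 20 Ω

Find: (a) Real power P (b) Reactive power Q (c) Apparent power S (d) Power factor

Step 1 — Angular frequency: ω = 2π·f = 2π·5460 = 3.431e+04 rad/s.
Step 2 — Component impedances:
  Z1: Z = R = 15.5 Ω
  Z2: Z = 1/(jωC) = -j/(ω·C) = 0 - j29.15 Ω
  Z3: Z = jωL = j·3.431e+04·0.00151 = 0 + j51.8 Ω
  Z4: Z = R = 36.5 Ω
  Z5: Z = R = 20 Ω
Step 3 — Bridge requires nodal analysis (the Z5 bridge couples midpoints C and D, so the two paths cannot be reduced to a simple series/parallel combination). Setting node B to ground and injecting 1 A at node A, the 3-node admittance system at A, C, D solves to V_A = Z_AB = 29.23 - j15.31 Ω = 33∠-27.6° Ω.
Step 4 — Source phasor: V = 230∠0.0° V = 230 V.
Step 5 — Current: I = V / Z = 6.175 + j3.235 A = 6.971∠27.6° A.
Step 6 — Complex power: S = V·I* = 1420 - j744 VA.
Step 7 — Real power: P = Re(S) = 1420 W.
Step 8 — Reactive power: Q = Im(S) = -744 VAR.
Step 9 — Apparent power: |S| = 1603 VA.
Step 10 — Power factor: PF = P/|S| = 0.8858 (leading).

(a) P = 1420 W  (b) Q = -744 VAR  (c) S = 1603 VA  (d) PF = 0.8858 (leading)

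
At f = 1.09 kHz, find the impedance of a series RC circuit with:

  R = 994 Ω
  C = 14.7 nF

Step 1 — Angular frequency: ω = 2π·f = 2π·1090 = 6849 rad/s.
Step 2 — Component impedances:
  R: Z = R = 994 Ω
  C: Z = 1/(jωC) = -j/(ω·C) = 0 - j9933 Ω
Step 3 — Series combination: Z_total = R + C = 994 - j9933 Ω = 9983∠-84.3° Ω.

Z = 994 - j9933 Ω = 9983∠-84.3° Ω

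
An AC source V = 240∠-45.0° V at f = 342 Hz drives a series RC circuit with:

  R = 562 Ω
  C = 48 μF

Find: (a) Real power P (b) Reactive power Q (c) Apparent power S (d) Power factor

Step 1 — Angular frequency: ω = 2π·f = 2π·342 = 2149 rad/s.
Step 2 — Component impedances:
  R: Z = R = 562 Ω
  C: Z = 1/(jωC) = -j/(ω·C) = 0 - j9.695 Ω
Step 3 — Series combination: Z_total = R + C = 562 - j9.695 Ω = 562.1∠-1.0° Ω.
Step 4 — Source phasor: V = 240∠-45.0° V = 169.7 - j169.7 V.
Step 5 — Current: I = V / Z = 0.3071 - j0.2967 A = 0.427∠-44.0° A.
Step 6 — Complex power: S = V·I* = 102.5 - j1.768 VA.
Step 7 — Real power: P = Re(S) = 102.5 W.
Step 8 — Reactive power: Q = Im(S) = -1.768 VAR.
Step 9 — Apparent power: |S| = 102.5 VA.
Step 10 — Power factor: PF = P/|S| = 0.9999 (leading).

(a) P = 102.5 W  (b) Q = -1.768 VAR  (c) S = 102.5 VA  (d) PF = 0.9999 (leading)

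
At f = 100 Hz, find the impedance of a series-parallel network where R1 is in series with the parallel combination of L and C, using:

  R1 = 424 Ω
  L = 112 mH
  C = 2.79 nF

Step 1 — Angular frequency: ω = 2π·f = 2π·100 = 628.3 rad/s.
Step 2 — Component impedances:
  R1: Z = R = 424 Ω
  L: Z = jωL = j·628.3·0.112 = 0 + j70.37 Ω
  C: Z = 1/(jωC) = -j/(ω·C) = 0 - j5.704e+05 Ω
Step 3 — Parallel branch: L || C = 1/(1/L + 1/C) = 0 + j70.38 Ω.
Step 4 — Series with R1: Z_total = R1 + (L || C) = 424 + j70.38 Ω = 429.8∠9.4° Ω.

Z = 424 + j70.38 Ω = 429.8∠9.4° Ω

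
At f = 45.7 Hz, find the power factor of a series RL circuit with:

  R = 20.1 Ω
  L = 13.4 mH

Step 1 — Angular frequency: ω = 2π·f = 2π·45.7 = 287.1 rad/s.
Step 2 — Component impedances:
  R: Z = R = 20.1 Ω
  L: Z = jωL = j·287.1·0.0134 = 0 + j3.848 Ω
Step 3 — Series combination: Z_total = R + L = 20.1 + j3.848 Ω = 20.46∠10.8° Ω.
Step 4 — Power factor: PF = cos(φ) = Re(Z)/|Z| = 20.1/20.465 = 0.9822.
Step 5 — Type: Im(Z) = 3.848 ⇒ lagging (phase φ = 10.8°).

PF = 0.9822 (lagging, φ = 10.8°)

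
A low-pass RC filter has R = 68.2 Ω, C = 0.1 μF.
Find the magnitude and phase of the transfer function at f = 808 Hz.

Step 1 — Angular frequency: ω = 2π·808 = 5077 rad/s.
Step 2 — Transfer function: H(jω) = 1/(1 + jωRC).
Step 3 — Denominator: 1 + jωRC = 1 + j·5077·68.2·1e-07 = 1 + j0.03462.
Step 4 — H = 0.9988 - j0.03458.
Step 5 — Magnitude: |H| = 0.9994 (-0.0 dB); phase: φ = -2.0°.

|H| = 0.9994 (-0.0 dB), φ = -2.0°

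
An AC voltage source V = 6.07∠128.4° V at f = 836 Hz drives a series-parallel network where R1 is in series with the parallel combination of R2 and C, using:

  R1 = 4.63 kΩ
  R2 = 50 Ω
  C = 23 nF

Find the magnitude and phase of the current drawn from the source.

Step 1 — Angular frequency: ω = 2π·f = 2π·836 = 5253 rad/s.
Step 2 — Component impedances:
  R1: Z = R = 4630 Ω
  R2: Z = R = 50 Ω
  C: Z = 1/(jωC) = -j/(ω·C) = 0 - j8277 Ω
Step 3 — Parallel branch: R2 || C = 1/(1/R2 + 1/C) = 50 - j0.302 Ω.
Step 4 — Series with R1: Z_total = R1 + (R2 || C) = 4680 - j0.302 Ω = 4680∠-0.0° Ω.
Step 5 — Source phasor: V = 6.07∠128.4° V = -3.77 + j4.757 V.
Step 6 — Ohm's law: I = V / Z_total = (-3.77 + j4.757) / (4680 - j0.302) = -0.0008057 + j0.001016 A.
Step 7 — Convert to polar: |I| = 0.001297 A, ∠I = 128.4°.

I = 0.001297∠128.4° A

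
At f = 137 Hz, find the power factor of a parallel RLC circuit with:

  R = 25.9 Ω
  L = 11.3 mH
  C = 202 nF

Step 1 — Angular frequency: ω = 2π·f = 2π·137 = 860.8 rad/s.
Step 2 — Component impedances:
  R: Z = R = 25.9 Ω
  L: Z = jωL = j·860.8·0.0113 = 0 + j9.727 Ω
  C: Z = 1/(jωC) = -j/(ω·C) = 0 - j5751 Ω
Step 3 — Parallel combination: 1/Z_total = 1/R + 1/L + 1/C; Z_total = 3.211 + j8.536 Ω = 9.12∠69.4° Ω.
Step 4 — Power factor: PF = cos(φ) = Re(Z)/|Z| = 3.211/9.12 = 0.3521.
Step 5 — Type: Im(Z) = 8.536 ⇒ lagging (phase φ = 69.4°).

PF = 0.3521 (lagging, φ = 69.4°)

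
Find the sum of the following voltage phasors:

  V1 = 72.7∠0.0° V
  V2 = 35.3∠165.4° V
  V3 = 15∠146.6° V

Step 1 — Convert each phasor to rectangular form:
  V1 = 72.7·(cos(0.0°) + j·sin(0.0°)) = 72.7 V
  V2 = 35.3·(cos(165.4°) + j·sin(165.4°)) = -34.16 + j8.898 V
  V3 = 15·(cos(146.6°) + j·sin(146.6°)) = -12.52 + j8.257 V
Step 2 — Sum components: V_total = 26.02 + j17.16 V.
Step 3 — Convert to polar: |V_total| = 31.16 V, ∠V_total = 33.4°.

V_total = 31.16∠33.4° V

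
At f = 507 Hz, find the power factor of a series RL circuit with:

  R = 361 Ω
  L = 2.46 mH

Step 1 — Angular frequency: ω = 2π·f = 2π·507 = 3186 rad/s.
Step 2 — Component impedances:
  R: Z = R = 361 Ω
  L: Z = jωL = j·3186·0.00246 = 0 + j7.837 Ω
Step 3 — Series combination: Z_total = R + L = 361 + j7.837 Ω = 361.1∠1.2° Ω.
Step 4 — Power factor: PF = cos(φ) = Re(Z)/|Z| = 361/361.09 = 0.9998.
Step 5 — Type: Im(Z) = 7.837 ⇒ lagging (phase φ = 1.2°).

PF = 0.9998 (lagging, φ = 1.2°)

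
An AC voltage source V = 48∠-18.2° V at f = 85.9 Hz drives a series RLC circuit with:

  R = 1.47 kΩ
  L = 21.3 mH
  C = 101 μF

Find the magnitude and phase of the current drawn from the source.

Step 1 — Angular frequency: ω = 2π·f = 2π·85.9 = 539.7 rad/s.
Step 2 — Component impedances:
  R: Z = R = 1470 Ω
  L: Z = jωL = j·539.7·0.0213 = 0 + j11.5 Ω
  C: Z = 1/(jωC) = -j/(ω·C) = 0 - j18.34 Ω
Step 3 — Series combination: Z_total = R + L + C = 1470 - j6.848 Ω = 1470∠-0.3° Ω.
Step 4 — Source phasor: V = 48∠-18.2° V = 45.6 - j14.99 V.
Step 5 — Ohm's law: I = V / Z_total = (45.6 - j14.99) / (1470 - j6.848) = 0.03107 - j0.01005 A.
Step 6 — Convert to polar: |I| = 0.03265 A, ∠I = -17.9°.

I = 0.03265∠-17.9° A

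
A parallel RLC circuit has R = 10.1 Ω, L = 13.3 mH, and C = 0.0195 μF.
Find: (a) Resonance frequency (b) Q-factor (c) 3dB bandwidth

Step 1 — Resonance: ω₀ = 1/√(LC) = 1/√(0.0133·1.95e-08) = 6.21e+04 rad/s.
Step 2 — f₀ = ω₀/(2π) = 9883 Hz.
Step 3 — Parallel Q: Q = R/(ω₀L) = 10.1/(6.21e+04·0.0133) = 0.01223.
Step 4 — Bandwidth: Δω = ω₀/Q = 5.077e+06 rad/s; BW = Δω/(2π) = 8.081e+05 Hz.

(a) f₀ = 9883 Hz  (b) Q = 0.01223  (c) BW = 8.081e+05 Hz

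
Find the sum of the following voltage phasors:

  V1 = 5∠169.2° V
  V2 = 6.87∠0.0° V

Step 1 — Convert each phasor to rectangular form:
  V1 = 5·(cos(169.2°) + j·sin(169.2°)) = -4.911 + j0.9369 V
  V2 = 6.87·(cos(0.0°) + j·sin(0.0°)) = 6.87 V
Step 2 — Sum components: V_total = 1.959 + j0.9369 V.
Step 3 — Convert to polar: |V_total| = 2.171 V, ∠V_total = 25.6°.

V_total = 2.171∠25.6° V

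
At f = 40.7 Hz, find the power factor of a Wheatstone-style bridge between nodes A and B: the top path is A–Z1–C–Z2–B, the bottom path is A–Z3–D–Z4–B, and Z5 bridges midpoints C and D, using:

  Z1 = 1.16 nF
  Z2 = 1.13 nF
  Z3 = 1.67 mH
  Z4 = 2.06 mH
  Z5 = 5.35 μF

Step 1 — Angular frequency: ω = 2π·f = 2π·40.7 = 255.7 rad/s.
Step 2 — Component impedances:
  Z1: Z = 1/(jωC) = -j/(ω·C) = 0 - j3.371e+06 Ω
  Z2: Z = 1/(jωC) = -j/(ω·C) = 0 - j3.461e+06 Ω
  Z3: Z = jωL = j·255.7·0.00167 = 0 + j0.4271 Ω
  Z4: Z = jωL = j·255.7·0.00206 = 0 + j0.5268 Ω
  Z5: Z = 1/(jωC) = -j/(ω·C) = 0 - j730.9 Ω
Step 3 — Bridge requires nodal analysis (the Z5 bridge couples midpoints C and D, so the two paths cannot be reduced to a simple series/parallel combination). Setting node B to ground and injecting 1 A at node A, the 3-node admittance system at A, C, D solves to V_A = Z_AB = 0 + j0.9539 Ω = 0.9539∠90.0° Ω.
Step 4 — Power factor: PF = cos(φ) = Re(Z)/|Z| = 0/0.9539 = 0.
Step 5 — Type: Im(Z) = 0.9539 ⇒ lagging (phase φ = 90.0°).

PF = 0 (lagging, φ = 90.0°)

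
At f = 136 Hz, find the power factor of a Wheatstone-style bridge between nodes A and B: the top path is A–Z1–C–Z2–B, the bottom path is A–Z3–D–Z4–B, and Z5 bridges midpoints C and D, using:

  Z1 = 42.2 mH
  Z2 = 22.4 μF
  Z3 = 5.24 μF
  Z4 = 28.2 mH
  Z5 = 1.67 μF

Step 1 — Angular frequency: ω = 2π·f = 2π·136 = 854.5 rad/s.
Step 2 — Component impedances:
  Z1: Z = jωL = j·854.5·0.0422 = 0 + j36.06 Ω
  Z2: Z = 1/(jωC) = -j/(ω·C) = 0 - j52.24 Ω
  Z3: Z = 1/(jωC) = -j/(ω·C) = 0 - j223.3 Ω
  Z4: Z = jωL = j·854.5·0.0282 = 0 + j24.1 Ω
  Z5: Z = 1/(jωC) = -j/(ω·C) = 0 - j700.8 Ω
Step 3 — Bridge requires nodal analysis (the Z5 bridge couples midpoints C and D, so the two paths cannot be reduced to a simple series/parallel combination). Setting node B to ground and injecting 1 A at node A, the 3-node admittance system at A, C, D solves to V_A = Z_AB = 0 - j11.5 Ω = 11.5∠-90.0° Ω.
Step 4 — Power factor: PF = cos(φ) = Re(Z)/|Z| = 0/11.5 = 0.
Step 5 — Type: Im(Z) = -11.5 ⇒ leading (phase φ = -90.0°).

PF = 0 (leading, φ = -90.0°)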